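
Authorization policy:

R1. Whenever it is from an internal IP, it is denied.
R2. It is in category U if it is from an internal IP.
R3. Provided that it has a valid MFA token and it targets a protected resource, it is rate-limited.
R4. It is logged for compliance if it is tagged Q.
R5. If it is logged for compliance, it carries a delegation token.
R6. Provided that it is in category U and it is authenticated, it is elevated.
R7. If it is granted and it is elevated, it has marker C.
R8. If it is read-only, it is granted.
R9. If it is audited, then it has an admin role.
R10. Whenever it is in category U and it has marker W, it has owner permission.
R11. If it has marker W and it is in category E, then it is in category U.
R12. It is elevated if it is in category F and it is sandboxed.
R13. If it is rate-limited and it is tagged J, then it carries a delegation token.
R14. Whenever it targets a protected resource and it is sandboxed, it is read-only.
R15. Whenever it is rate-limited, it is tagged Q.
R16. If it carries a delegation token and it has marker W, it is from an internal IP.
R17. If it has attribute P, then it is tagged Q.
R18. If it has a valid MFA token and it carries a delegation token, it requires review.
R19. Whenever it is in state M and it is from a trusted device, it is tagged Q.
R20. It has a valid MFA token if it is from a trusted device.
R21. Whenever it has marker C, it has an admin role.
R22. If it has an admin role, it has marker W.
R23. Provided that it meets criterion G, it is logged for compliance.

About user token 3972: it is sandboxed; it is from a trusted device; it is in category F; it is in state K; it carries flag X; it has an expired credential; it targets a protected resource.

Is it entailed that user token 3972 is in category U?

By R12 (it is in category F, it is sandboxed): it is elevated.
By R14 (it targets a protected resource, it is sandboxed): it is read-only.
By R20 (it is from a trusted device): it has a valid MFA token.
By R3 (it has a valid MFA token, it targets a protected resource): it is rate-limited.
By R8 (it is read-only): it is granted.
By R15 (it is rate-limited): it is tagged Q.
By R4 (it is tagged Q): it is logged for compliance.
By R5 (it is logged for compliance): it carries a delegation token.
By R7 (it is granted, it is elevated): it has marker C.
By R21 (it has marker C): it has an admin role.
By R22 (it has an admin role): it has marker W.
By R16 (it carries a delegation token, it has marker W): it is from an internal IP.
By R2 (it is from an internal IP): it is in category U.

Yes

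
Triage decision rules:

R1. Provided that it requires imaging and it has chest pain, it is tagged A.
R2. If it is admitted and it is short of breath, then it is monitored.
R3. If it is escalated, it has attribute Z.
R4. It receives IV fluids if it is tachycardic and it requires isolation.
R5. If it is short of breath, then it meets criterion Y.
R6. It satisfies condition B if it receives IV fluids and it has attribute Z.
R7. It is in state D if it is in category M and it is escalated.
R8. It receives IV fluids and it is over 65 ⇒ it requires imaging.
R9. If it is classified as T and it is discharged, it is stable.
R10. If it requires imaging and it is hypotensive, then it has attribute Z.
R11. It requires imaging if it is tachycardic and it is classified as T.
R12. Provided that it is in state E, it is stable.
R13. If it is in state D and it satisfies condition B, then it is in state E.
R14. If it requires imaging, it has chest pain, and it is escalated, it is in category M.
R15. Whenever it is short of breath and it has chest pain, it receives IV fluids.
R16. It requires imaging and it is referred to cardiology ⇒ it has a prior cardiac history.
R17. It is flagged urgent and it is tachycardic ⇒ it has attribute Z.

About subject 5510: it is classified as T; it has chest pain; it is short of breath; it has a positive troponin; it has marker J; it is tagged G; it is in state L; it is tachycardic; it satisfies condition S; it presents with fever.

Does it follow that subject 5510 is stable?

No

Forward chaining from the given facts derives: meets criterion Y, requires imaging, receives IV fluids, is tagged A.
Rules concluding "it is stable": R9 needs "it is discharged"; R12 needs "it is in state E" — none of these are established.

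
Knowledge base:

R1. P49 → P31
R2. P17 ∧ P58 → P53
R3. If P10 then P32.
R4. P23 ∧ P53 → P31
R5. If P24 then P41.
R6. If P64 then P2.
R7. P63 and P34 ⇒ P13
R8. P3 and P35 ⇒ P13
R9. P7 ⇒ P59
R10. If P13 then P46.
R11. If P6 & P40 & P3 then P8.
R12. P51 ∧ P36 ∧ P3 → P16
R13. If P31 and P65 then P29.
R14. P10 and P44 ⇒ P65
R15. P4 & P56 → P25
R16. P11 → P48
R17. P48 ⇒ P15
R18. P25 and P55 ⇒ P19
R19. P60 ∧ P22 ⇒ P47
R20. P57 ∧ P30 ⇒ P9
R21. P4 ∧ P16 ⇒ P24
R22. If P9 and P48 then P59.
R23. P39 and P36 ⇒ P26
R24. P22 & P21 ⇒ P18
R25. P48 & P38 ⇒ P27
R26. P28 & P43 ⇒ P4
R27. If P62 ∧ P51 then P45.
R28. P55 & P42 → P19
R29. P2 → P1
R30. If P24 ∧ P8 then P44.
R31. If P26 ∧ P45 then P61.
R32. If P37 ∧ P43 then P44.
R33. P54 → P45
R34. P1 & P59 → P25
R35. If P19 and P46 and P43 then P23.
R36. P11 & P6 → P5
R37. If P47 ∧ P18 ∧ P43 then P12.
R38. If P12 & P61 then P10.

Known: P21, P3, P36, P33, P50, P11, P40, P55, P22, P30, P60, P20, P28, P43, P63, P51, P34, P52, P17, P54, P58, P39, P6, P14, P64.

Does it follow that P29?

No

Forward chaining from the given facts derives: P53, P2, P13, P46, P8, P16, P48, P15, P47, P26, P18, P4, P1, P45, P5, P12, P24, P44, P61, P10, P32, P41, P65.
The only rule concluding P29 is R13, which needs P31; that is never established.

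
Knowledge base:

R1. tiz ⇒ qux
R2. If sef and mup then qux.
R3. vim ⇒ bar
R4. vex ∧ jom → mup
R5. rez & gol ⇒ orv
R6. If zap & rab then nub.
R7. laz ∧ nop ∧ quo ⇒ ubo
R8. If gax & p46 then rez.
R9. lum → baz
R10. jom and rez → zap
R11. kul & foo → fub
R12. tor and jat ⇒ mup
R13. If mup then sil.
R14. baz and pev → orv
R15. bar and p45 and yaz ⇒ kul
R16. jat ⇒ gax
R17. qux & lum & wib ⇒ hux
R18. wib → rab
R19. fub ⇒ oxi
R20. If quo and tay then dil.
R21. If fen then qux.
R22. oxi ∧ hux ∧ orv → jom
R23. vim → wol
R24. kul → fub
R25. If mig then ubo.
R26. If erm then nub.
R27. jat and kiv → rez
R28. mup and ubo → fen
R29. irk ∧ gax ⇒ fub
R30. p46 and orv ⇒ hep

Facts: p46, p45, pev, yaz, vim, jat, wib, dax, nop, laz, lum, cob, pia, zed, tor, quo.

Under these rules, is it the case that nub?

Yes

bar  (by R3: vim)
ubo  (by R7: laz, nop, quo)
baz  (by R9: lum)
mup  (by R12: tor, jat)
orv  (by R14: baz, pev)
kul  (by R15: bar, p45, yaz)
gax  (by R16: jat)
rab  (by R18: wib)
fub  (by R24: kul)
fen  (by R28: mup, ubo)
rez  (by R8: gax, p46)
oxi  (by R19: fub)
qux  (by R21: fen)
hux  (by R17: qux, lum, wib)
jom  (by R22: oxi, hux, orv)
zap  (by R10: jom, rez)
nub  (by R6: zap, rab)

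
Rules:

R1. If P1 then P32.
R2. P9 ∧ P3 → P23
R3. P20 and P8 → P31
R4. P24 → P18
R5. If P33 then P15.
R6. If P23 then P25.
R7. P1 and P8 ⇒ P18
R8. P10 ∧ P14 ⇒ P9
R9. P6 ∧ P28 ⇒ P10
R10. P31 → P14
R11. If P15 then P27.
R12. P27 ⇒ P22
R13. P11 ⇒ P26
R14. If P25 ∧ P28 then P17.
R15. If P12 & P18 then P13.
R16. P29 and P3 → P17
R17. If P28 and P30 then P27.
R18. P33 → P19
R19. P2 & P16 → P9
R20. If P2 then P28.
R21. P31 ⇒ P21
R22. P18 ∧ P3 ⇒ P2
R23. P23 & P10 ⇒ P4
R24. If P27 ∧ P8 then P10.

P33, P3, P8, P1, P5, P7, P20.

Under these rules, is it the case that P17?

Yes

P31  (by R3: P20, P8)
P15  (by R5: P33)
P18  (by R7: P1, P8)
P14  (by R10: P31)
P27  (by R11: P15)
P2  (by R22: P18, P3)
P10  (by R24: P27, P8)
P9  (by R8: P10, P14)
P28  (by R20: P2)
P23  (by R2: P9, P3)
P25  (by R6: P23)
P17  (by R14: P25, P28)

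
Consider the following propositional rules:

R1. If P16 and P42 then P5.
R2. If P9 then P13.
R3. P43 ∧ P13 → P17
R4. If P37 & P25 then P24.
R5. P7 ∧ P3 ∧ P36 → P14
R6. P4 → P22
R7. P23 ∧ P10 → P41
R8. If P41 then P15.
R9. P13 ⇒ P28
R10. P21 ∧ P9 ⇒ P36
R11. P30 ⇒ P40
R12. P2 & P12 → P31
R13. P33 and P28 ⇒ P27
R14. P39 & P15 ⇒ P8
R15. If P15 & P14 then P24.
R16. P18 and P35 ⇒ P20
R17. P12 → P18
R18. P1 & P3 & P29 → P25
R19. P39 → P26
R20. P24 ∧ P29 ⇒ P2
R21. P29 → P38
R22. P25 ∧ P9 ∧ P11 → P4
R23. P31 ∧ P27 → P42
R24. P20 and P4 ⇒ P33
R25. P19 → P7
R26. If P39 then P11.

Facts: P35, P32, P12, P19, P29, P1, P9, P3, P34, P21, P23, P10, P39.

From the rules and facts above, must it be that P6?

Forward chaining from the given facts derives: P13, P41, P15, P28, P36, P8, P18, P25, P26, P38, P7, P11, P14, P24, P20, P2, P4, P33, P22, P31, P27, P42.
No rule has P6 as its conclusion, and it is not among the given facts.

No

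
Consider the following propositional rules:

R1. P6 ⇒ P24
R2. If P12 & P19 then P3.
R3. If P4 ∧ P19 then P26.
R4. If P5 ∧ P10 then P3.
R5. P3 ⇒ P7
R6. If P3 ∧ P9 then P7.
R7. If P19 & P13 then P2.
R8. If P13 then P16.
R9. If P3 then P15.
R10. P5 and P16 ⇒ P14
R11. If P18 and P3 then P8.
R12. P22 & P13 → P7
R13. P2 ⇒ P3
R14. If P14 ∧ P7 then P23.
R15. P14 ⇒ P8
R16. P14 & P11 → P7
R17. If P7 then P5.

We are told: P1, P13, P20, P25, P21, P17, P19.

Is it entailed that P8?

Yes

P2  (by R7: P19, P13)
P16  (by R8: P13)
P3  (by R13: P2)
P7  (by R5: P3)
P5  (by R17: P7)
P14  (by R10: P5, P16)
P8  (by R15: P14)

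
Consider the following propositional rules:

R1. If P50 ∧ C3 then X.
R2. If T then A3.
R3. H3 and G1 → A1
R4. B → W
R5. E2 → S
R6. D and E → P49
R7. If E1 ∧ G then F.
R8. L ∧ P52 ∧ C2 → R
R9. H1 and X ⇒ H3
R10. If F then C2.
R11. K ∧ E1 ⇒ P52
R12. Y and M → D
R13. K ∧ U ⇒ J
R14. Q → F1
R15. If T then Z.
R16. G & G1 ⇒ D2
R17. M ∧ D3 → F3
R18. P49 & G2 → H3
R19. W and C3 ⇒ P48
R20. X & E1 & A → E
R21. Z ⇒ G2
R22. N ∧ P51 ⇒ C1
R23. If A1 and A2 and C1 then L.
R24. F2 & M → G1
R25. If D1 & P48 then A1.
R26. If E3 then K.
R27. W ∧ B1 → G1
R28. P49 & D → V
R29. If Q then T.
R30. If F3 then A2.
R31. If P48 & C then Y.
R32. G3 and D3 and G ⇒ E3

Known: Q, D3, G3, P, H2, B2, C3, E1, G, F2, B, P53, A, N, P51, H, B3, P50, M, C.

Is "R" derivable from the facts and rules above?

Yes

X  (by R1: P50, C3)
W  (by R4: B)
F  (by R7: E1, G)
C2  (by R10: F)
F3  (by R17: M, D3)
P48  (by R19: W, C3)
E  (by R20: X, E1, A)
C1  (by R22: N, P51)
G1  (by R24: F2, M)
T  (by R29: Q)
A2  (by R30: F3)
Y  (by R31: P48, C)
E3  (by R32: G3, D3, G)
D  (by R12: Y, M)
Z  (by R15: T)
G2  (by R21: Z)
K  (by R26: E3)
P49  (by R6: D, E)
P52  (by R11: K, E1)
H3  (by R18: P49, G2)
A1  (by R3: H3, G1)
L  (by R23: A1, A2, C1)
R  (by R8: L, P52, C2)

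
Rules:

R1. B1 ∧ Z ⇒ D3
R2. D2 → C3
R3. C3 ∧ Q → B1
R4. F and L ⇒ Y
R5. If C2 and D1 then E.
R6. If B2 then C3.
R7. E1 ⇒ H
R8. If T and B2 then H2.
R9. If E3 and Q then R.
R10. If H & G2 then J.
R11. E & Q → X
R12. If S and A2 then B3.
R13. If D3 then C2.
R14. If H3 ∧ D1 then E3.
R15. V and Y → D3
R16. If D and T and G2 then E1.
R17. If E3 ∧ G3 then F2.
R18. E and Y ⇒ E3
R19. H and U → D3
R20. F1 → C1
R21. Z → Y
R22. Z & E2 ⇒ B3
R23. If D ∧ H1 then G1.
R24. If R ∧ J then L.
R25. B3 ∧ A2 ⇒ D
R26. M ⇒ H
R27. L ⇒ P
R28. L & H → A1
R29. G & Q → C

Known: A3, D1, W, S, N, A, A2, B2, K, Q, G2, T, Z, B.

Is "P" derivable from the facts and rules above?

Yes

C3  (by R6: B2)
B3  (by R12: S, A2)
Y  (by R21: Z)
D  (by R25: B3, A2)
B1  (by R3: C3, Q)
E1  (by R16: D, T, G2)
D3  (by R1: B1, Z)
H  (by R7: E1)
J  (by R10: H, G2)
C2  (by R13: D3)
E  (by R5: C2, D1)
E3  (by R18: E, Y)
R  (by R9: E3, Q)
L  (by R24: R, J)
P  (by R27: L)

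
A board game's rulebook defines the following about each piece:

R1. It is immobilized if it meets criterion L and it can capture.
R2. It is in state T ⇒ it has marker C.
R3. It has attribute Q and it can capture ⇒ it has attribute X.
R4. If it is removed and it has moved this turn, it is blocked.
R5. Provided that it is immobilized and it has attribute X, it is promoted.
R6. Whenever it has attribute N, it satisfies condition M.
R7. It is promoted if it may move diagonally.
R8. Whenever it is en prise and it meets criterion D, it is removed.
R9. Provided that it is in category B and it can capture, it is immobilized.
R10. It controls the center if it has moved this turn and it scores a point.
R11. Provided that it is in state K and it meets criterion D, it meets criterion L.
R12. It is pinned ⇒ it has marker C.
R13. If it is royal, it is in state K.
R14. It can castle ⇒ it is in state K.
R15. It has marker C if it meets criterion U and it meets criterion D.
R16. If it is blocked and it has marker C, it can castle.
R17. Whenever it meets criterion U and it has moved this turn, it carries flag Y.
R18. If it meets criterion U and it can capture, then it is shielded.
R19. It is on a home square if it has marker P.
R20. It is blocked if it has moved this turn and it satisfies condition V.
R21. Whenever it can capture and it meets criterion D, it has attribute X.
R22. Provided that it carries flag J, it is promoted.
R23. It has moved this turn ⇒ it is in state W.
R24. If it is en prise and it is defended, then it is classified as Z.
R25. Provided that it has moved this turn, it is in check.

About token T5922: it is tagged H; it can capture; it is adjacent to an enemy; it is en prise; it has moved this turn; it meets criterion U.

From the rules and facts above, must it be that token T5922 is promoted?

Forward chaining from the given facts derives: carries flag Y, is shielded, is in state W, is in check.
Rules concluding "it is promoted": R5 needs "it is immobilized"; R7 needs "it may move diagonally"; R22 needs "it carries flag J" — none of these are established.

No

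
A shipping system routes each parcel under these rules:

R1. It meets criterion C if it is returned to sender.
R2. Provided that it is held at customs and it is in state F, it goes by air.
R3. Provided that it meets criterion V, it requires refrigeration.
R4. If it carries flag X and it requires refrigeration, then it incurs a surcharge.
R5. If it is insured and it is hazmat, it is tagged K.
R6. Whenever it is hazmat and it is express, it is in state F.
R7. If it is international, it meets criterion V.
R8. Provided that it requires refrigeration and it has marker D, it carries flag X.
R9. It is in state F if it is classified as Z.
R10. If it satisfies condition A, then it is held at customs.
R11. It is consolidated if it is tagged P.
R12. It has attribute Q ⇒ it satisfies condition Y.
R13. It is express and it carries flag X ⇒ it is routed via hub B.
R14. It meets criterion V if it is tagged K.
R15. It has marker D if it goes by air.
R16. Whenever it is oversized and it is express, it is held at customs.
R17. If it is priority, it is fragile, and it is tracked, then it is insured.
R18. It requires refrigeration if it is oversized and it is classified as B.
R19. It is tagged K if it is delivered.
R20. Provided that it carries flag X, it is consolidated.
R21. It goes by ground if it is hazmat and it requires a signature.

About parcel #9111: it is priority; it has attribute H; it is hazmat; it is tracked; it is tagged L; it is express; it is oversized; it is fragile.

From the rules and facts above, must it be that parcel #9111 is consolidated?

By R6 (it is hazmat, it is express): it is in state F.
By R16 (it is oversized, it is express): it is held at customs.
By R17 (it is priority, it is fragile, it is tracked): it is insured.
By R2 (it is held at customs, it is in state F): it goes by air.
By R5 (it is insured, it is hazmat): it is tagged K.
By R14 (it is tagged K): it meets criterion V.
By R15 (it goes by air): it has marker D.
By R3 (it meets criterion V): it requires refrigeration.
By R8 (it requires refrigeration, it has marker D): it carries flag X.
By R20 (it carries flag X): it is consolidated.

Yes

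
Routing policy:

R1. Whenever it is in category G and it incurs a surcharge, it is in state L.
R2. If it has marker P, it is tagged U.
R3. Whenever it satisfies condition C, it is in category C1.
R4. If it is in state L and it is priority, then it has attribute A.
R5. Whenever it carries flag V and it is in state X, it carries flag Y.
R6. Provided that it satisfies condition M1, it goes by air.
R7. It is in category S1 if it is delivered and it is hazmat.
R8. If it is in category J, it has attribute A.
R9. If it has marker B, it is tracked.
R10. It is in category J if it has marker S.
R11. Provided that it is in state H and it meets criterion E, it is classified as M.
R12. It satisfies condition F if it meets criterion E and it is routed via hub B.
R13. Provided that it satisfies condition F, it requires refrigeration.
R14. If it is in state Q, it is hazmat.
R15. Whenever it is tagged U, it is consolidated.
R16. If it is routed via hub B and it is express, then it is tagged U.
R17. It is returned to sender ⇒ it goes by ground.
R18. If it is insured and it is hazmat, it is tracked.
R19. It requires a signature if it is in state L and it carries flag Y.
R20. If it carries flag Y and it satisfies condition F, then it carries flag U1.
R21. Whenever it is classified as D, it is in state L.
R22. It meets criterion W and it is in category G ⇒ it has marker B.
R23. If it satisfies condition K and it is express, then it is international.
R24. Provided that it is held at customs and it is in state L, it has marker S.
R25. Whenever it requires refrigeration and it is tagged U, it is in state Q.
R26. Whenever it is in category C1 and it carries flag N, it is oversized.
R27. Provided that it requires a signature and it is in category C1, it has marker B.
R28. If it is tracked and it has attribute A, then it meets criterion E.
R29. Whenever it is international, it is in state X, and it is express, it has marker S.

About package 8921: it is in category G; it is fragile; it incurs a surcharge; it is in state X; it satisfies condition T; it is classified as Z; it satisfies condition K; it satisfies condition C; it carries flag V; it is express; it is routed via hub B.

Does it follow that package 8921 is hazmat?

By R1 (it is in category G, it incurs a surcharge): it is in state L.
By R3 (it satisfies condition C): it is in category C1.
By R5 (it carries flag V, it is in state X): it carries flag Y.
By R16 (it is routed via hub B, it is express): it is tagged U.
By R19 (it is in state L, it carries flag Y): it requires a signature.
By R23 (it satisfies condition K, it is express): it is international.
By R27 (it requires a signature, it is in category C1): it has marker B.
By R29 (it is international, it is in state X, it is express): it has marker S.
By R9 (it has marker B): it is tracked.
By R10 (it has marker S): it is in category J.
By R8 (it is in category J): it has attribute A.
By R28 (it is tracked, it has attribute A): it meets criterion E.
By R12 (it meets criterion E, it is routed via hub B): it satisfies condition F.
By R13 (it satisfies condition F): it requires refrigeration.
By R25 (it requires refrigeration, it is tagged U): it is in state Q.
By R14 (it is in state Q): it is hazmat.

Yes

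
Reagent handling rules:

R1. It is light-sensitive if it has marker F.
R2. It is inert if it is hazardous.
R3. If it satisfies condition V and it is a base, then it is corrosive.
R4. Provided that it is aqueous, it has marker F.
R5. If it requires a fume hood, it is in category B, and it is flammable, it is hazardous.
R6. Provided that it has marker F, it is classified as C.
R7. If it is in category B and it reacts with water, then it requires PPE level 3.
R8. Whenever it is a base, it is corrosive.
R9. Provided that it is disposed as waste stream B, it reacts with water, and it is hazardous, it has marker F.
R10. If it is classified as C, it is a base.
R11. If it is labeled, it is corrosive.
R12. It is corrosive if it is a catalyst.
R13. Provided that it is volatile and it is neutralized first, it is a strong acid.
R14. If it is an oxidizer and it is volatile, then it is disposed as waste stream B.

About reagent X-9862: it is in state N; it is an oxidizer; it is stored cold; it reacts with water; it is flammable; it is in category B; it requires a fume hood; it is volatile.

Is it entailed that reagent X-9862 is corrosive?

By R5 (it requires a fume hood, it is in category B, it is flammable): it is hazardous.
By R14 (it is an oxidizer, it is volatile): it is disposed as waste stream B.
By R9 (it is disposed as waste stream B, it reacts with water, it is hazardous): it has marker F.
By R6 (it has marker F): it is classified as C.
By R10 (it is classified as C): it is a base.
By R8 (it is a base): it is corrosive.

Yes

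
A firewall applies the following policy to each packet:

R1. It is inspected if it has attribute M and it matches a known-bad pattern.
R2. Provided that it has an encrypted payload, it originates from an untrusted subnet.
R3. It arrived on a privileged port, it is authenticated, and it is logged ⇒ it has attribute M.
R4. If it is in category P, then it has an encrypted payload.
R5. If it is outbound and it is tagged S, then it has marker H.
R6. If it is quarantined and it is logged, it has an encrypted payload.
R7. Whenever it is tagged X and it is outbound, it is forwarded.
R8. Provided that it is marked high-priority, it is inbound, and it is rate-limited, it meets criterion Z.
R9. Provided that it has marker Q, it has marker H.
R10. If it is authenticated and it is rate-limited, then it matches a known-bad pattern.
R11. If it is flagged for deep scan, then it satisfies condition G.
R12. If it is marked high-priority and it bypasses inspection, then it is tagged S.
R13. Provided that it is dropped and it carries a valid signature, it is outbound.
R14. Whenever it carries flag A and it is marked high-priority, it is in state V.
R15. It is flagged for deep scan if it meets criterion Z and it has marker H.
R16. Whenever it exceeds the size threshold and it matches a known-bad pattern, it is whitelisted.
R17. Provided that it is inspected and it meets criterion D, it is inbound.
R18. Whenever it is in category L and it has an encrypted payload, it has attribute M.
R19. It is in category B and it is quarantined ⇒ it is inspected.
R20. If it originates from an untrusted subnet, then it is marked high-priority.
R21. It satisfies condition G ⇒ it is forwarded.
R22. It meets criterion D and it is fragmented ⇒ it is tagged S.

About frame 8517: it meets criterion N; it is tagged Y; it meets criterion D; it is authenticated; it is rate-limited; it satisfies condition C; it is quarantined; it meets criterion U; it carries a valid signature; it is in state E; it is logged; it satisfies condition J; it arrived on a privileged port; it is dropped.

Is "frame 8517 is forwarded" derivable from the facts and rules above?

No

Forward chaining from the given facts derives: has attribute M, has an encrypted payload, matches a known-bad pattern, is outbound, is inspected, originates from an untrusted subnet, is inbound, is marked high-priority, meets criterion Z.
Rules concluding "it is forwarded": R7 needs "it is tagged X"; R21 needs "it satisfies condition G" — none of these are established.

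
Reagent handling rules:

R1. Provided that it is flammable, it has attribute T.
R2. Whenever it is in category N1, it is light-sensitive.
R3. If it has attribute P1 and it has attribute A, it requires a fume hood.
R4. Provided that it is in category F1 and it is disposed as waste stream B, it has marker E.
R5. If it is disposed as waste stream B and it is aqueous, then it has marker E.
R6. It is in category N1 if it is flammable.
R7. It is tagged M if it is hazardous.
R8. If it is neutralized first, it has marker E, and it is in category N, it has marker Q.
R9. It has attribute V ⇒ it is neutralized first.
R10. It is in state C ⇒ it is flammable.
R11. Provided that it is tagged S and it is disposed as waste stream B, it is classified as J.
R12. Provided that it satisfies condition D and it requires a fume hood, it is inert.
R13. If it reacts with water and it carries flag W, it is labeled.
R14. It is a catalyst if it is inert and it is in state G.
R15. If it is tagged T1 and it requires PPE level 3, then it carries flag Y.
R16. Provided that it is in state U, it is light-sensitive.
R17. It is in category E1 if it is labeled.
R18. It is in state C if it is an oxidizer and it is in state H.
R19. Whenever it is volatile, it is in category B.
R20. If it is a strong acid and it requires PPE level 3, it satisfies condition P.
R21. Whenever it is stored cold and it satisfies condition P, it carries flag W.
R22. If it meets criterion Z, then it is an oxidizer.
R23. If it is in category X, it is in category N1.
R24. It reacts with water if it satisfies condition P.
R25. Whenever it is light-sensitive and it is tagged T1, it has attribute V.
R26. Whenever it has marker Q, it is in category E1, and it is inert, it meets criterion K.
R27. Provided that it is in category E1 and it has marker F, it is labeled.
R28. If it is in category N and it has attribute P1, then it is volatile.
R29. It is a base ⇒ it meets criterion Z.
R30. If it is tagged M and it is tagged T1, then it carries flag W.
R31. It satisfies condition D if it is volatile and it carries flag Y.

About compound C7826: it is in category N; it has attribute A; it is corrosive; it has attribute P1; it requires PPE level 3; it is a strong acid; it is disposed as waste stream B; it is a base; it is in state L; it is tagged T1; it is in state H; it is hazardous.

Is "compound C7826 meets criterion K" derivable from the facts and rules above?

No

Forward chaining from the given facts derives: requires a fume hood, is tagged M, carries flag Y, satisfies condition P, reacts with water, is volatile, meets criterion Z, carries flag W, satisfies condition D, is inert, is labeled, is in category E1, is in category B, is an oxidizer, is in state C, is flammable, has attribute T, is in category N1, is light-sensitive, has attribute V, is neutralized first.
The only rule concluding "it meets criterion K" is R26, which needs "it has marker Q"; that is never established.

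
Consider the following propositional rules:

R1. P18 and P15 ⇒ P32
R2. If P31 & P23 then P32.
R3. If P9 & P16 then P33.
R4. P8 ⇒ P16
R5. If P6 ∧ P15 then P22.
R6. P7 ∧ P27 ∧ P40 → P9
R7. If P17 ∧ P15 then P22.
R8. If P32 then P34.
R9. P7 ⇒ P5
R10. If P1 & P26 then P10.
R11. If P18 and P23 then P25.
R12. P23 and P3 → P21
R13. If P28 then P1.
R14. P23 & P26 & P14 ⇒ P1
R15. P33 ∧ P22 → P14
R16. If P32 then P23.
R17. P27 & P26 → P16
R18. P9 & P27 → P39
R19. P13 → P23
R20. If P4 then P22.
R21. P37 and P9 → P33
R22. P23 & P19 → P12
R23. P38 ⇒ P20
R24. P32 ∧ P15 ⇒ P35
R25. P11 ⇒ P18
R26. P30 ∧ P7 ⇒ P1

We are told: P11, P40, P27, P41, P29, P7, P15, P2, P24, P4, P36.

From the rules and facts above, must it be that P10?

No

Forward chaining from the given facts derives: P9, P5, P39, P22, P18, P32, P34, P23, P35, P25.
The only rule concluding P10 is R10, which needs P1; that is never established.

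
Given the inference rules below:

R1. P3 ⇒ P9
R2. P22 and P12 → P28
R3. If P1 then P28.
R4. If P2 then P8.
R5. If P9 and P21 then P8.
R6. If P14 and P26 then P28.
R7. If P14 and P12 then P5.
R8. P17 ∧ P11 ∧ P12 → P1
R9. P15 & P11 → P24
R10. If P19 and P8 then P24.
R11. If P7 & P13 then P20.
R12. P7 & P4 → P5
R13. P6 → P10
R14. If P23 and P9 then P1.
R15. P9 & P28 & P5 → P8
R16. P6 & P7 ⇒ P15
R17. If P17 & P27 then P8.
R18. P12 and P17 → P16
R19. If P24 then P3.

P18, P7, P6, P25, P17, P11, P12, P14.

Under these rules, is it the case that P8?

Yes

P5  (by R7: P14, P12)
P1  (by R8: P17, P11, P12)
P15  (by R16: P6, P7)
P28  (by R3: P1)
P24  (by R9: P15, P11)
P3  (by R19: P24)
P9  (by R1: P3)
P8  (by R15: P9, P28, P5)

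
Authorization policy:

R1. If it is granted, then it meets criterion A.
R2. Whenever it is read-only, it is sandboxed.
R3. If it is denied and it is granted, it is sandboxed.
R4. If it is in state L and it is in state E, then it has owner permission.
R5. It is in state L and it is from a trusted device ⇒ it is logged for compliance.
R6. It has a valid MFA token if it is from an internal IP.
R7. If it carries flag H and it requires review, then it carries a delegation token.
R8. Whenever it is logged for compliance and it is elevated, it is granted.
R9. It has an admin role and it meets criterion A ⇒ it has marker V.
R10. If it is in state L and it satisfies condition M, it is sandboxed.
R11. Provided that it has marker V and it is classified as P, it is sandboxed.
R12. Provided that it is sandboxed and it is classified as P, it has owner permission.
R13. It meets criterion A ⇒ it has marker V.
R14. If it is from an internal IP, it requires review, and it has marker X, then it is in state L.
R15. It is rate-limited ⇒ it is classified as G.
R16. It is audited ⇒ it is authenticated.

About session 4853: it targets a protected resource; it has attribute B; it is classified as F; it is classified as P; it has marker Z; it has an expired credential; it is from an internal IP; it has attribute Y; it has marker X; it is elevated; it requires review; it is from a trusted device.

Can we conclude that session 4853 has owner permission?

By R14 (it is from an internal IP, it requires review, it has marker X): it is in state L.
By R5 (it is in state L, it is from a trusted device): it is logged for compliance.
By R8 (it is logged for compliance, it is elevated): it is granted.
By R1 (it is granted): it meets criterion A.
By R13 (it meets criterion A): it has marker V.
By R11 (it has marker V, it is classified as P): it is sandboxed.
By R12 (it is sandboxed, it is classified as P): it has owner permission.

Yes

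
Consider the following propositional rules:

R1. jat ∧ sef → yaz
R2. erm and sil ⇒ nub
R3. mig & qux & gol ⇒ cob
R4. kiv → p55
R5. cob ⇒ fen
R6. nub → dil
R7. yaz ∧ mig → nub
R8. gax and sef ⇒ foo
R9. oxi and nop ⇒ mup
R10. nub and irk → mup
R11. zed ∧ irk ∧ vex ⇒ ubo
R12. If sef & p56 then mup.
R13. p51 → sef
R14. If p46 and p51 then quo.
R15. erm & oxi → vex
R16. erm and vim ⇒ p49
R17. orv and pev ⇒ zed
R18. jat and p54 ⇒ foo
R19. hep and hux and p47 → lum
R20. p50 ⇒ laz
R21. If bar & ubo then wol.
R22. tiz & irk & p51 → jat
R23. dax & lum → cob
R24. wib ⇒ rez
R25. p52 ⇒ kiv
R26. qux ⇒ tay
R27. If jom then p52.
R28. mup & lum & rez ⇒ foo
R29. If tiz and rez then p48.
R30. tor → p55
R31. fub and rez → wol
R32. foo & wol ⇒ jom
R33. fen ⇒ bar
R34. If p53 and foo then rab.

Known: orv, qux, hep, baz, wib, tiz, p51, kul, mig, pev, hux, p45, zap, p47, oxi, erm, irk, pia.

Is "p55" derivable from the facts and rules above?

No

Forward chaining from the given facts derives: sef, vex, zed, lum, jat, rez, tay, p48, yaz, nub, mup, ubo, foo, dil.
Rules concluding p55: R4 needs kiv; R30 needs tor — none of these are established.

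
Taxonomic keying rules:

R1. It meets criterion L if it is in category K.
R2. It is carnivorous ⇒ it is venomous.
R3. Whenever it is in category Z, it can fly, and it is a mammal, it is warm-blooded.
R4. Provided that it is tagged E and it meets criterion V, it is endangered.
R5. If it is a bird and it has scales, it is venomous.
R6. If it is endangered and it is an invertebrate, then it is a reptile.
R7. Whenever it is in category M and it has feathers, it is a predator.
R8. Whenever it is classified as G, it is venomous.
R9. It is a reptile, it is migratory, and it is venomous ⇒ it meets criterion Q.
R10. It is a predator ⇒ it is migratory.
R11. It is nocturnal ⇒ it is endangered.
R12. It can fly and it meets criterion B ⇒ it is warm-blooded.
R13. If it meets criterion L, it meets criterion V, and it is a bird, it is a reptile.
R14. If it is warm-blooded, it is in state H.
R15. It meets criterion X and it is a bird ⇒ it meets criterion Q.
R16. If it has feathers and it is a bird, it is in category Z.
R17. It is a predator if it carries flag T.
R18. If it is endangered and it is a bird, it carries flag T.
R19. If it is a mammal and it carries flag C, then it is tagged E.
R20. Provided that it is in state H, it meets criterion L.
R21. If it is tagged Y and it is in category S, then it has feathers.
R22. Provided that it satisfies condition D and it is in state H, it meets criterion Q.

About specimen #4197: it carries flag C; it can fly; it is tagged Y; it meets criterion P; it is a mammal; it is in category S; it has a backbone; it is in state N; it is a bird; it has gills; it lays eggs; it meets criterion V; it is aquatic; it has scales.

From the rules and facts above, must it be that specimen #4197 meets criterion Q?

By R5 (it is a bird, it has scales): it is venomous.
By R19 (it is a mammal, it carries flag C): it is tagged E.
By R21 (it is tagged Y, it is in category S): it has feathers.
By R4 (it is tagged E, it meets criterion V): it is endangered.
By R16 (it has feathers, it is a bird): it is in category Z.
By R18 (it is endangered, it is a bird): it carries flag T.
By R3 (it is in category Z, it can fly, it is a mammal): it is warm-blooded.
By R14 (it is warm-blooded): it is in state H.
By R17 (it carries flag T): it is a predator.
By R20 (it is in state H): it meets criterion L.
By R10 (it is a predator): it is migratory.
By R13 (it meets criterion L, it meets criterion V, it is a bird): it is a reptile.
By R9 (it is a reptile, it is migratory, it is venomous): it meets criterion Q.

Yes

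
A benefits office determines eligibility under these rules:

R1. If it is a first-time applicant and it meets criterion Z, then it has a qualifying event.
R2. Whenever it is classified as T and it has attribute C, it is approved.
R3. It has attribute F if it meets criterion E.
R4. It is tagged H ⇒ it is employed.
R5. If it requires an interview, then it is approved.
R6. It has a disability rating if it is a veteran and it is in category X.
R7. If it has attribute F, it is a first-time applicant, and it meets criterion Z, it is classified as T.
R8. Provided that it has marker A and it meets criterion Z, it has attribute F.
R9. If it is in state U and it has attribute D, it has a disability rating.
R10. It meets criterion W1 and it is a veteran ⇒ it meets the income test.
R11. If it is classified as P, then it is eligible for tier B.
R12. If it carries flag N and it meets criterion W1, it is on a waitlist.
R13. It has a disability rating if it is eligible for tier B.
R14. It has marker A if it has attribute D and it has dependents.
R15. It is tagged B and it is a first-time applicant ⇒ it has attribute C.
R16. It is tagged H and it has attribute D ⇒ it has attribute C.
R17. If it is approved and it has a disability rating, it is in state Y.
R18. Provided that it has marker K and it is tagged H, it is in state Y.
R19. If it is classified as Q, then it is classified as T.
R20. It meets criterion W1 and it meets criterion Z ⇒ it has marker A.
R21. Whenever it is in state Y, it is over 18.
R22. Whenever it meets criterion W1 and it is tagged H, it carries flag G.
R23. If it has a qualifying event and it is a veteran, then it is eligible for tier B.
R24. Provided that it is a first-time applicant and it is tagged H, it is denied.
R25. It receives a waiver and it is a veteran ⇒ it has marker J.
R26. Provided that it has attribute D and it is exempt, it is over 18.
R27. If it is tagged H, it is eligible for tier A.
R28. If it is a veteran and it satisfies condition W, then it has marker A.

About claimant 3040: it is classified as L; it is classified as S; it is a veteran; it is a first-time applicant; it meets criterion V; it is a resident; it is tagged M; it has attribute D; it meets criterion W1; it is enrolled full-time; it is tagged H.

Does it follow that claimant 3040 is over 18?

No

Forward chaining from the given facts derives: is employed, meets the income test, has attribute C, carries flag G, is denied, is eligible for tier A.
Rules concluding "it is over 18": R21 needs "it is in state Y"; R26 needs "it is exempt" — none of these are established.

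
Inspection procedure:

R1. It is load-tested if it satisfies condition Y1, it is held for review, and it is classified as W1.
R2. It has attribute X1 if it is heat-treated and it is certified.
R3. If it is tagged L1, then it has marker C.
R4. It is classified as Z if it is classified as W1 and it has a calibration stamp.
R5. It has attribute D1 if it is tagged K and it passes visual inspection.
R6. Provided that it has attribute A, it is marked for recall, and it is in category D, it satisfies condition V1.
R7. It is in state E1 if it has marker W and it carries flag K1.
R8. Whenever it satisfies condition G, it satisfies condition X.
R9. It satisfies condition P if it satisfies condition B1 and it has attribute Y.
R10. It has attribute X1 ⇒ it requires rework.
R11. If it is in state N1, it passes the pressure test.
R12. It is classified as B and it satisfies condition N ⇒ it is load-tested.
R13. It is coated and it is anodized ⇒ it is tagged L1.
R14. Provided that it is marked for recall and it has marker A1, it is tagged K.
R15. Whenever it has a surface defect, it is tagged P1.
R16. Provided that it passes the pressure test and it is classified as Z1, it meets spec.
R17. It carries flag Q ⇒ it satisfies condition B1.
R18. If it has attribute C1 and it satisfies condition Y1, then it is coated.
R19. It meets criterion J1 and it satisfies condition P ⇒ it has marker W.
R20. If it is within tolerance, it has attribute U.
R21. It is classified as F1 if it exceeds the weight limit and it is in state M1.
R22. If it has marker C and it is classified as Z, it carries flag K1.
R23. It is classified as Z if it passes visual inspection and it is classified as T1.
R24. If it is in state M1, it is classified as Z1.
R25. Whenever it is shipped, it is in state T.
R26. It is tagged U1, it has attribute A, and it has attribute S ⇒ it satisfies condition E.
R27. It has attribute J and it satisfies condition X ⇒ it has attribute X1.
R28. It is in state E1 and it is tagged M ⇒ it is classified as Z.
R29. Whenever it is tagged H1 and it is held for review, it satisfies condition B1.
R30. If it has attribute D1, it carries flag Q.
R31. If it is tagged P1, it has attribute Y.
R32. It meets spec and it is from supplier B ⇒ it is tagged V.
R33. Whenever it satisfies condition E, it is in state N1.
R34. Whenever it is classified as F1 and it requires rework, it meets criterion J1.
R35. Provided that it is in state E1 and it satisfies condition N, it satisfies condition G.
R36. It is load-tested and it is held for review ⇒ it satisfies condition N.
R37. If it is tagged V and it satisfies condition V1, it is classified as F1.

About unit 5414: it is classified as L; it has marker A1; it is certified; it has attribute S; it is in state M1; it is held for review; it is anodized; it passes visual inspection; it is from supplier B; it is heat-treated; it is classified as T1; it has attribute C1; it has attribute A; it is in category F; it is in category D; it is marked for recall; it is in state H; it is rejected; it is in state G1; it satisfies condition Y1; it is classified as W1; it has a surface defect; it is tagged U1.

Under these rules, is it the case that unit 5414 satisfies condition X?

By R1 (it satisfies condition Y1, it is held for review, it is classified as W1): it is load-tested.
By R2 (it is heat-treated, it is certified): it has attribute X1.
By R6 (it has attribute A, it is marked for recall, it is in category D): it satisfies condition V1.
By R10 (it has attribute X1): it requires rework.
By R14 (it is marked for recall, it has marker A1): it is tagged K.
By R15 (it has a surface defect): it is tagged P1.
By R18 (it has attribute C1, it satisfies condition Y1): it is coated.
By R23 (it passes visual inspection, it is classified as T1): it is classified as Z.
By R24 (it is in state M1): it is classified as Z1.
By R26 (it is tagged U1, it has attribute A, it has attribute S): it satisfies condition E.
By R31 (it is tagged P1): it has attribute Y.
By R33 (it satisfies condition E): it is in state N1.
By R36 (it is load-tested, it is held for review): it satisfies condition N.
By R5 (it is tagged K, it passes visual inspection): it has attribute D1.
By R11 (it is in state N1): it passes the pressure test.
By R13 (it is coated, it is anodized): it is tagged L1.
By R16 (it passes the pressure test, it is classified as Z1): it meets spec.
By R30 (it has attribute D1): it carries flag Q.
By R32 (it meets spec, it is from supplier B): it is tagged V.
By R37 (it is tagged V, it satisfies condition V1): it is classified as F1.
By R3 (it is tagged L1): it has marker C.
By R17 (it carries flag Q): it satisfies condition B1.
By R22 (it has marker C, it is classified as Z): it carries flag K1.
By R34 (it is classified as F1, it requires rework): it meets criterion J1.
By R9 (it satisfies condition B1, it has attribute Y): it satisfies condition P.
By R19 (it meets criterion J1, it satisfies condition P): it has marker W.
By R7 (it has marker W, it carries flag K1): it is in state E1.
By R35 (it is in state E1, it satisfies condition N): it satisfies condition G.
By R8 (it satisfies condition G): it satisfies condition X.

Yes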